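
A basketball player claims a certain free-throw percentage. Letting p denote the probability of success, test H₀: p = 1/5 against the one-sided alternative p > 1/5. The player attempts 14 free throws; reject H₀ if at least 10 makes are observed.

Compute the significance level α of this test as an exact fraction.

56213/1220703125

α = P(reject H₀ | H₀ true) = P(Y ≥ 10 | p = 1/5), with Y ~ Binomial(14, 1/5).
Summing C(14,j)(1/5)^j(4/5)^{14−j} for j = 10,…,14 gives 56213/1220703125.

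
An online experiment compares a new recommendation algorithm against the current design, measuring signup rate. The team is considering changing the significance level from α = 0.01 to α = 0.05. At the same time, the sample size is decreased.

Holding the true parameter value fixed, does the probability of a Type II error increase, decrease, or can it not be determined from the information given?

The first change alone would make β decrease; the second alone would make β increase. Which effect dominates depends on the magnitudes, which are not given.

Cannot be determined from the information given.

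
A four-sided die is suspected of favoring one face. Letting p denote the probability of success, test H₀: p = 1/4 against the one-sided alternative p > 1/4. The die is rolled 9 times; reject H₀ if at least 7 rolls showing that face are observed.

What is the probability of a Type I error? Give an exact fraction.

Under H₀, S ~ Binomial(9, 1/4), and α = P(S ≥ 7).
P(S ≥ 7) = Σ_{j=7}^{9} C(9,j)·(1/4)^j·(3/4)^{9-j} = 11/8192.

11/8192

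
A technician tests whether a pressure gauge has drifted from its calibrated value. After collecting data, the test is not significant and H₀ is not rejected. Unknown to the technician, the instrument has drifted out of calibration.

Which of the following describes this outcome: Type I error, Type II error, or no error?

Type II error

The conventional null hypothesis here is that the instrument is correctly calibrated.
H₀ was not rejected, but H₀ is actually false.
Failing to reject a false null hypothesis is a Type II error (false negative).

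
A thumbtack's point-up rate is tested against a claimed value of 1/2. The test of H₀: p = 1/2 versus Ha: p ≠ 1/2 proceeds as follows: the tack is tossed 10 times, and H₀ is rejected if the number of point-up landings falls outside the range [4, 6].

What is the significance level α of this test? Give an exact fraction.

11/32

Under H₀, K ~ Binomial(10, 1/2); α is the probability of landing in either tail, P(K ≤ 3) + P(K ≥ 7).
Each tail has probability (1 + 10 + 45 + 120)/1024; doubling gives α = 352/1024 = 11/32.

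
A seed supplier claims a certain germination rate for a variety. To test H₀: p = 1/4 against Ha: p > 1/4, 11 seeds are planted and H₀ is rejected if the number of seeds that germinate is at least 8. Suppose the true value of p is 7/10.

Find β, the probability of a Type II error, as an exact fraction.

Under the alternative p = 7/10, X ~ Binomial(11, 7/10); β is the probability the test does not reject, P(X < 8).
Adding the binomial probabilities P(X=0)+…+P(X=7) at p = 7/10 gives 1076094153/2500000000.

1076094153/2500000000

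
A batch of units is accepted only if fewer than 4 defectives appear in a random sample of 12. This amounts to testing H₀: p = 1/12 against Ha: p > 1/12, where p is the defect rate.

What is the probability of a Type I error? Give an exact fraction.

Under H₀, S ~ Binomial(12, 1/12); the Type I error rate is P(S ≥ 4).
α = 1 − P(S ≤ 3) = 1 − 2930928979913/2972033482752 = 41104502839/2972033482752.

41104502839/2972033482752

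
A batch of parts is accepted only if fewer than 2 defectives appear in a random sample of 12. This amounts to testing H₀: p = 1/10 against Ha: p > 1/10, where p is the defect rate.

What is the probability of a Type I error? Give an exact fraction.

The significance level is the probability, assuming p = 1/10, of seeing 2 or more defectives in 12 draws.
α = 1 − P(X ≤ 1) = 1 − 659002251789/1000000000000 = 340997748211/1000000000000.

340997748211/1000000000000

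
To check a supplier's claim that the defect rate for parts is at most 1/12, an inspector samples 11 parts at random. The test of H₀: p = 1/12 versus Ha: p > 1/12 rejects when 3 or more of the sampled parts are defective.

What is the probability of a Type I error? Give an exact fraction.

Under H₀, Y ~ Binomial(11, 1/12); the Type I error rate is P(Y ≥ 3).
Via the complement, α = 1 − Σ_{j=0}^{2} C(11,j)(1/12)^j(11/12)^{11-j} = 1581403943/27518828544.

1581403943/27518828544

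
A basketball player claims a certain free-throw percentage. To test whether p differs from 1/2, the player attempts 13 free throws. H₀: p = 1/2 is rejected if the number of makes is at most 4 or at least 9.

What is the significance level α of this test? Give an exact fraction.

The significance level is the null-hypothesis probability of the rejection region {≤4} ∪ {≥9}.
The two tails are symmetric, so α = 2·(1 + 13 + 78 + 286 + 715)/2^13 = 2186/8192 = 1093/4096.

1093/4096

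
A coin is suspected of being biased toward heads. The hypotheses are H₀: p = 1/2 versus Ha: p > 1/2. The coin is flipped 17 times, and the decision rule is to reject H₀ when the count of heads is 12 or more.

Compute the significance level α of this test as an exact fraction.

α = P(reject H₀ | H₀ true) = P(K ≥ 12 | p = 1/2), with K ~ Binomial(17, 1/2).
P(K ≥ 12) = [C(17,12) + C(17,13) + C(17,14) + C(17,15) + C(17,16) + C(17,17)] / 2^17 = (6188 + 2380 + 680 + 136 + 17 + 1) / 131072 = 9402/131072 = 4701/65536.

4701/65536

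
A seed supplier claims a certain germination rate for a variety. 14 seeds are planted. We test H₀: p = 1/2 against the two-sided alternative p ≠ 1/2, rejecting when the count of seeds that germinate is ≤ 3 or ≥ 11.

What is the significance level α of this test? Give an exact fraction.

235/4096

Under H₀, S ~ Binomial(14, 1/2); α is the probability of landing in either tail, P(S ≤ 3) + P(S ≥ 11).
The two tails are symmetric, so α = 2·(1 + 14 + 91 + 364)/2^14 = 940/16384 = 235/4096.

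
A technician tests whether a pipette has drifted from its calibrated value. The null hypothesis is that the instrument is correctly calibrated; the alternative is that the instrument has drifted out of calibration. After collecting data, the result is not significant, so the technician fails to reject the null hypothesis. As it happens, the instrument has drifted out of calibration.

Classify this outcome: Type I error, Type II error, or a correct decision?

H₀ was not rejected, but H₀ is actually false.
Failing to reject a false null hypothesis is a Type II error (false negative).

Type II error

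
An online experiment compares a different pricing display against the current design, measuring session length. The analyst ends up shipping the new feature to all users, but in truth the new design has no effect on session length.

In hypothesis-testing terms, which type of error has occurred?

The null hypothesis here is that the new design has no effect on session length.
'Shipping the new feature to all users' corresponds to rejecting H₀.
H₀ was rejected but H₀ is true — a Type I error (false positive).

Type I error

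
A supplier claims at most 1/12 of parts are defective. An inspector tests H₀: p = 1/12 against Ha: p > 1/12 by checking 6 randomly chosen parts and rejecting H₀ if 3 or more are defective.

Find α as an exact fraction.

14251/1492992

The significance level is the probability, assuming p = 1/12, of seeing 3 or more defectives in 6 draws.
α = 1 − P(Y ≤ 2) = 1 − 1478741/1492992 = 14251/1492992.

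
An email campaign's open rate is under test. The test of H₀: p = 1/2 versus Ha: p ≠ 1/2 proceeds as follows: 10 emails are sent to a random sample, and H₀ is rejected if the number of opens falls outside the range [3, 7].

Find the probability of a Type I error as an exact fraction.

7/64

Under H₀, K ~ Binomial(10, 1/2); α is the probability of landing in either tail, P(K ≤ 2) + P(K ≥ 8).
Each tail has probability (1 + 10 + 45)/1024; doubling gives α = 112/1024 = 7/64.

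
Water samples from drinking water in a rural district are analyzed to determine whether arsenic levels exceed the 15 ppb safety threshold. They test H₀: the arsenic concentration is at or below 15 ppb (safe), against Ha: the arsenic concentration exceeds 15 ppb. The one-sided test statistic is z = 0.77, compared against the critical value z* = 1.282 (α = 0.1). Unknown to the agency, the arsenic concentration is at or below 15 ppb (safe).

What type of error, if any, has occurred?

Since z = 0.77 ≤ z* = 1.282, H₀ is not rejected.
H₀ is true (actually the arsenic concentration is at or below 15 ppb (safe)).
The decision matches the true state — no error.

Neither — the decision is correct.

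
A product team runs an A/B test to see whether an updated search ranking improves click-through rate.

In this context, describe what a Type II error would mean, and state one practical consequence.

A Type II error would mean concluding that the new design has no effect on click-through rate (or at least failing to establish that the new design increases click-through rate) when in fact the new design increases click-through rate. Consequence: a genuinely better design is discarded.

With the conventional null hypothesis that the new design has no effect on click-through rate:
A Type II error is failing to reject H₀ when H₀ is false.
Here that means keeping the current design when actually the new design increases click-through rate.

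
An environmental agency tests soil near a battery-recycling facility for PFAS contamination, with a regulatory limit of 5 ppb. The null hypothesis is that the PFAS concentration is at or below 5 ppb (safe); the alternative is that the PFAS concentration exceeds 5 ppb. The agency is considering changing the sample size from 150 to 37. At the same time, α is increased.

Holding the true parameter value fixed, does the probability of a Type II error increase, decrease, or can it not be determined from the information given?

Cannot be determined from the information given.

The first change alone would make β increase; the second alone would make β decrease. Which effect dominates depends on the magnitudes, which are not given.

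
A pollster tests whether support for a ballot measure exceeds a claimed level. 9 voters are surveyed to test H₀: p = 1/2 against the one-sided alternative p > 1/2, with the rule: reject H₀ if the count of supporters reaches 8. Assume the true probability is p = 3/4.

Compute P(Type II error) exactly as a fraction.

Under the alternative p = 3/4, Y ~ Binomial(9, 3/4); β is the probability the test does not reject, P(Y < 8).
Summing C(9,j)·(3/4)^j·(1/4)^{9-j} for j = 0..7 gives 45853/65536.

45853/65536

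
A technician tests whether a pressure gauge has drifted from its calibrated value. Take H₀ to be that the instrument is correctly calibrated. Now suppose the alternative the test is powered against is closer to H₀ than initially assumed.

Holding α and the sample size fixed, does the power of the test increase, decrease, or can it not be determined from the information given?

It decreases.

A smaller true effect puts the Ha sampling distribution closer to H₀, so more of it falls in the non-rejection region.
Since power = 1 − β and β increases, power decreases.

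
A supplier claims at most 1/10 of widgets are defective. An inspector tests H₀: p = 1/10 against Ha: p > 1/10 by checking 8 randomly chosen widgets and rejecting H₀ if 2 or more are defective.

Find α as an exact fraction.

α = P(reject H₀ | H₀ true) = P(K ≥ 2 | p = 1/10), K ~ Binomial(8, 1/10).
α = 1 − P(K ≤ 1) = 1 − 81310473/100000000 = 18689527/100000000.

18689527/100000000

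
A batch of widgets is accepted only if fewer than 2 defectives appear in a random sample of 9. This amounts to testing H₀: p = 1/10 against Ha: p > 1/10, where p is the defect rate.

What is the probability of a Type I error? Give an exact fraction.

112579511/500000000

α = P(reject H₀ | H₀ true) = P(Y ≥ 2 | p = 1/10), Y ~ Binomial(9, 1/10).
Computing the lower-tail complement: 1 − 387420489/500000000 = 112579511/500000000.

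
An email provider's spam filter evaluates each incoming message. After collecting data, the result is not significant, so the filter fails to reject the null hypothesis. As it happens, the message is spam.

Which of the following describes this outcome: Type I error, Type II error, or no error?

The conventional null hypothesis here is that the message is legitimate (not spam).
H₀ was not rejected, but H₀ is actually false.
Failing to reject a false null hypothesis is a Type II error (false negative).

Type II error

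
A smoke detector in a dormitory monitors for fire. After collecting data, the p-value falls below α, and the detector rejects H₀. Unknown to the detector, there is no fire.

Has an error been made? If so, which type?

The conventional null hypothesis here is that there is no fire.
H₀ was rejected, but H₀ is actually true.
Rejecting a true null hypothesis is a Type I error (false positive).

Type I error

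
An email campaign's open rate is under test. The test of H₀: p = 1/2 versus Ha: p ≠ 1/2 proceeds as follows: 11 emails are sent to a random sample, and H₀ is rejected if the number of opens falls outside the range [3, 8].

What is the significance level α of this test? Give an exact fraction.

67/1024

The significance level is the null-hypothesis probability of the rejection region {≤2} ∪ {≥9}.
By symmetry, α = 2·P(K ≤ 2) = 2·(1 + 11 + 55)/2048 = 134/2048 = 67/1024.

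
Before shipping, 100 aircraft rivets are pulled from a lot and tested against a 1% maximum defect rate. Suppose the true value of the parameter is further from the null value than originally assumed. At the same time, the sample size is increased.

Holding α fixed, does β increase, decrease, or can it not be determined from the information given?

A bigger departure from H₀ is easier for the test to detect, so it fails to reject less often. More data shrinks sampling variability; the test statistic under Ha concentrates further from the null value, making rejection more likely. Both changes push β in the same direction.

It decreases.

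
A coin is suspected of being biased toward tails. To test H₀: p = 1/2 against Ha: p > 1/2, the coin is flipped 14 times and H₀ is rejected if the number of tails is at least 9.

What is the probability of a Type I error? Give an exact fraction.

3473/16384

The Type I error probability is α = P(S ≥ 9) computed under H₀, where S ~ Binomial(14, 1/2).
Summing the upper tail: (2002 + 1001 + 364 + 91 + 14 + 1) / 2^14 = 3473/16384.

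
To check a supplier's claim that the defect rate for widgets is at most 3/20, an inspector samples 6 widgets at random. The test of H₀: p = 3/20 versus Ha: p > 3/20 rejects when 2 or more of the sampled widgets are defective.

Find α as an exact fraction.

2861001/12800000

α = P(reject H₀ | H₀ true) = P(S ≥ 2 | p = 3/20), S ~ Binomial(6, 3/20).
α = 1 − P(S ≤ 1) = 1 − 9938999/12800000 = 2861001/12800000.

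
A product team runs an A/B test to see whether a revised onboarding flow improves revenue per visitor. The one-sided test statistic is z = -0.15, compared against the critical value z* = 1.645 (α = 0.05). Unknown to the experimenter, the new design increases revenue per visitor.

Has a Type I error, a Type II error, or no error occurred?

Type II error

The conventional null hypothesis is that the new design has no effect on revenue per visitor.
Since z = -0.15 ≤ z* = 1.645, H₀ is not rejected.
H₀ is false (actually the new design increases revenue per visitor).
Failing to reject a false H₀ is a Type II error.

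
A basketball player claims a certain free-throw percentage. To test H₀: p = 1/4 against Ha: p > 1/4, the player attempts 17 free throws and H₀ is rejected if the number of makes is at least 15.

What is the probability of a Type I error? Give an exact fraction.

319/4294967296

The Type I error probability is α = P(K ≥ 15) computed under H₀, where K ~ Binomial(17, 1/4).
Adding the binomial terms for j = 15 through 17 with p = 1/4 yields 319/4294967296.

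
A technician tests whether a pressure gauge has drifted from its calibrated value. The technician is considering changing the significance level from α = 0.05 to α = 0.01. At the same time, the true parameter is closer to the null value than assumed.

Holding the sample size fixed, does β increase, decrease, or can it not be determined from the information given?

Lowering α raises the bar for rejection; under Ha, the test now fails to reject on outcomes it previously would have rejected. A smaller departure from H₀ means the test statistic under Ha is distributed closer to where it would be under H₀; rejection becomes less likely. Both changes push β in the same direction.

It increases.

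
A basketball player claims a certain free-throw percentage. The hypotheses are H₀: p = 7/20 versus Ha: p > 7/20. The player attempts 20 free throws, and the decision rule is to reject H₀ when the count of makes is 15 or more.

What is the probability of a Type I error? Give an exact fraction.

8141536504788768391093/26214400000000000000000000

The Type I error probability is α = P(S ≥ 15) computed under H₀, where S ~ Binomial(20, 7/20).
Summing C(20,j)(7/20)^j(13/20)^{20−j} for j = 15,…,20 gives 8141536504788768391093/26214400000000000000000000.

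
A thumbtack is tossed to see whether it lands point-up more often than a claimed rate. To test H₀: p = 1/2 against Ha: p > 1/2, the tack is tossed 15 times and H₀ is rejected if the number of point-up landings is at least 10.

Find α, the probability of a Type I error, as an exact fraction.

α = P(reject H₀ | H₀ true) = P(X ≥ 10 | p = 1/2), with X ~ Binomial(15, 1/2).
P(X ≥ 10) = [C(15,10) + C(15,11) + C(15,12) + C(15,13) + C(15,14) + C(15,15)] / 2^15 = (3003 + 1365 + 455 + 105 + 15 + 1) / 32768 = 4944/32768 = 309/2048.

309/2048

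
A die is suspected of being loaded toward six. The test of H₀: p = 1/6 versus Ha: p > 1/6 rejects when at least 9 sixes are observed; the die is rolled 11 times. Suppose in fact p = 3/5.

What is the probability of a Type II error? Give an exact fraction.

8604328/9765625

A Type II error is failing to reject when Ha holds: with p = 3/5, β = P(K ≤ 8).
Equivalently, β = 1 − P(K ≥ 9) = 8604328/9765625.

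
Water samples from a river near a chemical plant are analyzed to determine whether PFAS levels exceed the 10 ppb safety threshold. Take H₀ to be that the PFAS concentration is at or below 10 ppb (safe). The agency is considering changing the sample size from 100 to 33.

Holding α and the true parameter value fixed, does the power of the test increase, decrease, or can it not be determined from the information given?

It decreases.

A smaller sample increases the standard error, so the sampling distributions under H₀ and Ha overlap more.
Since power = 1 − β and β increases, power decreases.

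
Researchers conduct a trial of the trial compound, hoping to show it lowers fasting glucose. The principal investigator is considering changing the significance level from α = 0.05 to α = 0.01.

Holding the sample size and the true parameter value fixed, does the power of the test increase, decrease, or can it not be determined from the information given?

It decreases.

Tightening α shrinks the rejection region. When Ha holds, fewer sample outcomes clear the stricter threshold, so more fall in the acceptance region.
Since power = 1 − β and β increases, power decreases.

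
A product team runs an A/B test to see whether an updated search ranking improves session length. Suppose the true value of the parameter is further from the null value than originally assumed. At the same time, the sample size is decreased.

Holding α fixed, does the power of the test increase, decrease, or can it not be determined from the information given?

Cannot be determined from the information given.

The first change alone would make β decrease; the second alone would make β increase. Which effect dominates depends on the magnitudes, which are not given.
Since power = 1 − β, the effect on power is likewise indeterminate.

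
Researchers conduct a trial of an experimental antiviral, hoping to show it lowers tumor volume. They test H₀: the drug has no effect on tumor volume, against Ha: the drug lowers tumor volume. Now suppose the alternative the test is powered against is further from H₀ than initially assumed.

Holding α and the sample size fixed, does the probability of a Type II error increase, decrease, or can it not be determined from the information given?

It decreases.

A larger true effect moves the Ha sampling distribution further from the H₀ critical value, making rejection more likely when Ha is true.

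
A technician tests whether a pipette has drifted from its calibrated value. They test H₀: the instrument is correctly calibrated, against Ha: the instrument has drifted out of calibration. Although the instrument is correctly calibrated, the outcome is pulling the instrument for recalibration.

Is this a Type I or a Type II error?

'Pulling the instrument for recalibration' corresponds to rejecting H₀.
H₀ was rejected but H₀ is true — a Type I error (false positive).

Type I error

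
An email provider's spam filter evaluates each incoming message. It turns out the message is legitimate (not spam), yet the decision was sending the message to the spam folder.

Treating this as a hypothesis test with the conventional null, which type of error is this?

The null hypothesis here is that the message is legitimate (not spam).
'Sending the message to the spam folder' corresponds to rejecting H₀.
H₀ was rejected but H₀ is true — a Type I error (false positive).

Type I error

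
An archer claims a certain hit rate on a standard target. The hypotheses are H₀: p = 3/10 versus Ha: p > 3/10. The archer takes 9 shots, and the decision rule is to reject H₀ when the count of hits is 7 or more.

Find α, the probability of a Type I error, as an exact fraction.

2145447/500000000

The Type I error probability is α = P(K ≥ 7) computed under H₀, where K ~ Binomial(9, 3/10).
Summing C(9,j)(3/10)^j(7/10)^{9−j} for j = 7,…,9 gives 2145447/500000000.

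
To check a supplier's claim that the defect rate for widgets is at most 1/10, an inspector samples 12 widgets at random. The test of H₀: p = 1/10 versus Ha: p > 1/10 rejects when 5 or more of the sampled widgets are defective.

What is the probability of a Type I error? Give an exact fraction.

432934327/100000000000

The significance level is the probability, assuming p = 1/10, of seeing 5 or more defectives in 12 draws.
Via the complement, α = 1 − Σ_{j=0}^{4} C(12,j)(1/10)^j(9/10)^{12-j} = 432934327/100000000000.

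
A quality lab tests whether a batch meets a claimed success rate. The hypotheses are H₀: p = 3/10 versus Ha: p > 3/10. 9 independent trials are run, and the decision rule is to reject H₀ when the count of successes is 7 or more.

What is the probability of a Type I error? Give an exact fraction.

2145447/500000000

α = P(reject H₀ | H₀ true) = P(Y ≥ 7 | p = 3/10), with Y ~ Binomial(9, 3/10).
Adding the binomial terms for j = 7 through 9 with p = 3/10 yields 2145447/500000000.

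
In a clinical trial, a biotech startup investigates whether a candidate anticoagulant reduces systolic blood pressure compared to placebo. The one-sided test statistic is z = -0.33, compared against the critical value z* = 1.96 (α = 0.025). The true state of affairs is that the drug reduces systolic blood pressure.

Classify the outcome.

Type II error

The conventional null hypothesis is that the drug has no effect on systolic blood pressure.
Since z = -0.33 ≤ z* = 1.96, H₀ is not rejected.
H₀ is false (actually the drug reduces systolic blood pressure).
Failing to reject a false H₀ is a Type II error.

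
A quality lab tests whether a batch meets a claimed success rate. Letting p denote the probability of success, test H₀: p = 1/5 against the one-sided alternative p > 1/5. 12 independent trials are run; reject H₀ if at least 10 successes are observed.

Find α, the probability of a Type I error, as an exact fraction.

The Type I error probability is α = P(X ≥ 10) computed under H₀, where X ~ Binomial(12, 1/5).
Summing C(12,j)(1/5)^j(4/5)^{12−j} for j = 10,…,12 gives 221/48828125.

221/48828125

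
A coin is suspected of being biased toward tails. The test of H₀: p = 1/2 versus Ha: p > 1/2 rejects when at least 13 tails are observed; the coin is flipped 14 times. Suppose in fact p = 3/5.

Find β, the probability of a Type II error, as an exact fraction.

A Type II error is failing to reject when Ha holds: with p = 3/5, β = P(Y ≤ 12).
Equivalently, β = 1 − P(Y ≥ 13) = 6054091612/6103515625.

6054091612/6103515625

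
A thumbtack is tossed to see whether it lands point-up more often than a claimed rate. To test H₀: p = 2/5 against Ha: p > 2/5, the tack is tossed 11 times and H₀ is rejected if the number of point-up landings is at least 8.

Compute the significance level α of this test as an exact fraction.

α = P(reject H₀ | H₀ true) = P(K ≥ 8 | p = 2/5), with K ~ Binomial(11, 2/5).
P(K ≥ 8) = Σ_{j=8}^{11} C(11,j)·(2/5)^j·(3/5)^{11-j} = 285952/9765625.

285952/9765625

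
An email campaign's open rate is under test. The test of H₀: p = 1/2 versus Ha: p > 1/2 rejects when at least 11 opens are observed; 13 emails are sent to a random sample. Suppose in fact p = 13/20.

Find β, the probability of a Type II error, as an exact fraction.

β = P(fail to reject H₀ | Ha true) = P(S ≤ 10 | p = 13/20), S ~ Binomial(13, 13/20).
Summing C(13,j)·(13/20)^j·(7/20)^{13-j} for j = 0..10 gives 36323681060626281/40960000000000000.

36323681060626281/40960000000000000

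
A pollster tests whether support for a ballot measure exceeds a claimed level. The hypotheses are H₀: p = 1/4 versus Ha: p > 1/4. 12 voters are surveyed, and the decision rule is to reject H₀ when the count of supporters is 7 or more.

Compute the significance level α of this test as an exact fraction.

119561/8388608

Under H₀, K ~ Binomial(12, 1/4), and α = P(K ≥ 7).
Adding the binomial terms for j = 7 through 12 with p = 1/4 yields 119561/8388608.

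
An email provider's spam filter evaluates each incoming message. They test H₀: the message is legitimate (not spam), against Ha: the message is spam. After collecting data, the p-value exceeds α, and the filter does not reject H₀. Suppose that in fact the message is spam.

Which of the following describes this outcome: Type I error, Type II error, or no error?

H₀ was not rejected, but H₀ is actually false.
Failing to reject a false null hypothesis is a Type II error (false negative).

Type II error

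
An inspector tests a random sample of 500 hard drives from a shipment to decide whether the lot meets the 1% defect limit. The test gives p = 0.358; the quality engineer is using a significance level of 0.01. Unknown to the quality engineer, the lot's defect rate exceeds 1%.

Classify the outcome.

The conventional null hypothesis is that the lot's defect rate is 1% (within specification).
Since p = 0.358 ≥ α = 0.01, H₀ is not rejected.
H₀ is false (actually the lot's defect rate exceeds 1%).
Failing to reject a false H₀ is a Type II error.

Type II error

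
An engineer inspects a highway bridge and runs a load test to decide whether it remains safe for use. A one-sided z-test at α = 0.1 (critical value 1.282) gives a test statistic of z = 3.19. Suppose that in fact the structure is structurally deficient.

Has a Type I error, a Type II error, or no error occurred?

No error — this is a correct decision.

The conventional null hypothesis is that the structure meets the required load capacity (safe).
Since z = 3.19 > z* = 1.282, H₀ is rejected.
H₀ is false (actually the structure is structurally deficient).
The decision matches the true state — no error.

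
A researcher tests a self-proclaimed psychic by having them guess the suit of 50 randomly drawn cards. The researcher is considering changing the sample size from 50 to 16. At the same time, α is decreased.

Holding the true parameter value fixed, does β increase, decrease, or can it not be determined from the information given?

With less data the test statistic is noisier; under Ha, more outcomes land inside the acceptance region. Lowering α raises the bar for rejection; under Ha, the test now fails to reject on outcomes it previously would have rejected. Both changes push β in the same direction.

It increases.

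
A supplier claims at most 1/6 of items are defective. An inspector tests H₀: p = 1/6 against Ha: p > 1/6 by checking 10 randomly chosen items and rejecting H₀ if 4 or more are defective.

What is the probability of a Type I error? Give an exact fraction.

α = P(reject H₀ | H₀ true) = P(Y ≥ 4 | p = 1/6), Y ~ Binomial(10, 1/6).
Via the complement, α = 1 − Σ_{j=0}^{3} C(10,j)(1/6)^j(5/6)^{10-j} = 29279/419904.

29279/419904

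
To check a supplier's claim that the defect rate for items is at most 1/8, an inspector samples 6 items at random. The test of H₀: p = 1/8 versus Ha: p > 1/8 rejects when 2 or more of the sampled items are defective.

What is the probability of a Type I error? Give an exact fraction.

43653/262144

Under H₀, K ~ Binomial(6, 1/8); the Type I error rate is P(K ≥ 2).
α = 1 − P(K ≤ 1) = 1 − 218491/262144 = 43653/262144.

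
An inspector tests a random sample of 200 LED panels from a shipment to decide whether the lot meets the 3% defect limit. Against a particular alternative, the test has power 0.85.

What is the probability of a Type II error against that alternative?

Power = 1 − β, so β = 1 − 0.85 = 0.15.

0.15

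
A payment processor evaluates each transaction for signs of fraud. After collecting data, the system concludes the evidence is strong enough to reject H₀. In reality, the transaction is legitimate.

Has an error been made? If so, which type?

Type I error

The conventional null hypothesis here is that the transaction is legitimate.
H₀ was rejected, but H₀ is actually true.
Rejecting a true null hypothesis is a Type I error (false positive).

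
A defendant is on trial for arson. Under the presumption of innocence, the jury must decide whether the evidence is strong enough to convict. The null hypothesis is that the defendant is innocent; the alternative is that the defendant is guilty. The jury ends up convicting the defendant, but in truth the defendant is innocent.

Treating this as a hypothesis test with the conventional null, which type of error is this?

Type I error

'Convicting the defendant' corresponds to rejecting H₀.
H₀ was rejected but H₀ is true — a Type I error (false positive).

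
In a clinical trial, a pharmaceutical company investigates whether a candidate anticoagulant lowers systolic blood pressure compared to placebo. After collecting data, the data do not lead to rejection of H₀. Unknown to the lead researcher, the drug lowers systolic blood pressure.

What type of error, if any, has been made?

The conventional null hypothesis here is that the drug has no effect on systolic blood pressure.
H₀ was not rejected, but H₀ is actually false.
Failing to reject a false null hypothesis is a Type II error (false negative).

Type II error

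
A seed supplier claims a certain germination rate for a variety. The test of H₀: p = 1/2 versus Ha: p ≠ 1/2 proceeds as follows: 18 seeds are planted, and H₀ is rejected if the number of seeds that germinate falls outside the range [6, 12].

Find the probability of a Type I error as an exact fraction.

1577/16384

α = P(Y ≤ 5 or Y ≥ 13 | p = 1/2), Y ~ Binomial(18, 1/2).
Each tail has probability (1 + 18 + 153 + 816 + 3060 + 8568)/262144; doubling gives α = 25232/262144 = 1577/16384.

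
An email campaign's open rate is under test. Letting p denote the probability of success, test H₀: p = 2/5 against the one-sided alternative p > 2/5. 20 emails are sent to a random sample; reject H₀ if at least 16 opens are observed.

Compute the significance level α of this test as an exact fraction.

The Type I error probability is α = P(X ≥ 16) computed under H₀, where X ~ Binomial(20, 2/5).
P(X ≥ 16) = Σ_{j=16}^{20} C(20,j)·(2/5)^j·(3/5)^{20-j} = 30234443776/95367431640625.

30234443776/95367431640625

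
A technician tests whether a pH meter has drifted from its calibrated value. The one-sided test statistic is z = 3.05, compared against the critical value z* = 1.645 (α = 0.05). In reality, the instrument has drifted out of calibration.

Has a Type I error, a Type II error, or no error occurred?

The conventional null hypothesis is that the instrument is correctly calibrated.
Since z = 3.05 > z* = 1.645, H₀ is rejected.
H₀ is false (actually the instrument has drifted out of calibration).
The decision matches the true state — no error.

No error (correct decision).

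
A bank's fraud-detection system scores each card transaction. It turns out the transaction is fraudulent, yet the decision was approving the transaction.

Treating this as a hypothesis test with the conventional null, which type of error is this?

The null hypothesis here is that the transaction is legitimate.
'Approving the transaction' corresponds to failing to reject H₀.
H₀ was not rejected but H₀ is false — a Type II error (false negative).

Type II error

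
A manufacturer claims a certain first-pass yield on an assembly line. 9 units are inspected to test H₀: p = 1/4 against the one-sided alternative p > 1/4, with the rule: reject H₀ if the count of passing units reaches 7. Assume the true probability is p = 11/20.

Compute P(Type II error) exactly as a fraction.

Under the alternative p = 11/20, X ~ Binomial(9, 11/20); β is the probability the test does not reject, P(X < 7).
Equivalently, β = 1 − P(X ≥ 7) = 54431799039/64000000000.

54431799039/64000000000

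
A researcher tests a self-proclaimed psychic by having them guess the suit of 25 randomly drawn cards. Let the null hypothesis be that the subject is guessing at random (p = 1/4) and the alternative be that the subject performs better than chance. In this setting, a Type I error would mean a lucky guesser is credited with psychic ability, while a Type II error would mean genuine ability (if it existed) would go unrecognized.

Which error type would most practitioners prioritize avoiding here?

Type I error

The Type I consequence (a lucky guesser is credited with psychic ability) is more severe than the Type II consequence (genuine ability (if it existed) would go unrecognized).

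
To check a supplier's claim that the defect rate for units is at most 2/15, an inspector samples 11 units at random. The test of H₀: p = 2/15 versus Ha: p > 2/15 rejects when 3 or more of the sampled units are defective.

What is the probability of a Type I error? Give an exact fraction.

Under H₀, X ~ Binomial(11, 2/15); the Type I error rate is P(X ≥ 3).
Computing the lower-tail complement: 1 − 10604499373/12814453125 = 2209953752/12814453125.

2209953752/12814453125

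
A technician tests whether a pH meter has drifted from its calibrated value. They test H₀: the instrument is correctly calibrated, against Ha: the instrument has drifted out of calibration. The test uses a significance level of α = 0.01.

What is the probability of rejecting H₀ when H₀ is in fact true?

The significance level α is, by definition, the probability of a Type I error — P(reject H₀ | H₀ true).

0.01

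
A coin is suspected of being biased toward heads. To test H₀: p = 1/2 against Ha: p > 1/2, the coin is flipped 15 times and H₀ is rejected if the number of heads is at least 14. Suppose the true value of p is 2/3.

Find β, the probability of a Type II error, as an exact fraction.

14070379/14348907

Under the alternative p = 2/3, X ~ Binomial(15, 2/3); β is the probability the test does not reject, P(X < 14).
Adding the binomial probabilities P(X=0)+…+P(X=13) at p = 2/3 gives 14070379/14348907.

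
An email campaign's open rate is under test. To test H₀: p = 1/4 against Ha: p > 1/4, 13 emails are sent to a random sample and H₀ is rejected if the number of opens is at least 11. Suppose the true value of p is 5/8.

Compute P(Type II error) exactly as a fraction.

252368141319/274877906944

β = P(fail to reject H₀ | Ha true) = P(S ≤ 10 | p = 5/8), S ~ Binomial(13, 5/8).
Summing C(13,j)·(5/8)^j·(3/8)^{13-j} for j = 0..10 gives 252368141319/274877906944.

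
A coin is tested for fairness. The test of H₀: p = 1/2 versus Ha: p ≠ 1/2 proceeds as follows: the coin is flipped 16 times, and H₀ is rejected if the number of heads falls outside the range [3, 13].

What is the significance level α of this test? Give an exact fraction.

137/32768

The significance level is the null-hypothesis probability of the rejection region {≤2} ∪ {≥14}.
The two tails are symmetric, so α = 2·(1 + 16 + 120)/2^16 = 274/65536 = 137/32768.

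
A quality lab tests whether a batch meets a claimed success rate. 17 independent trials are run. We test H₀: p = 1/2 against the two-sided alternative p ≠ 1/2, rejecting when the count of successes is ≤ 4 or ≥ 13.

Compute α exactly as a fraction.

1607/32768

α = P(K ≤ 4 or K ≥ 13 | p = 1/2), K ~ Binomial(17, 1/2).
By symmetry, α = 2·P(K ≤ 4) = 2·(1 + 17 + 136 + 680 + 2380)/131072 = 6428/131072 = 1607/32768.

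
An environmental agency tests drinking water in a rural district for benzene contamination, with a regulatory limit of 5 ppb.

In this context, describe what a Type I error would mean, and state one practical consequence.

A Type I error would mean concluding that the benzene concentration exceeds 5 ppb when in fact the benzene concentration is at or below 5 ppb (safe). Consequence: a clean site is subjected to costly and unnecessary remediation.

With the conventional null hypothesis that the benzene concentration is at or below 5 ppb (safe):
A Type I error is rejecting H₀ when H₀ is true.
Here that means declaring the site contaminated and ordering remediation when actually the benzene concentration is at or below 5 ppb (safe).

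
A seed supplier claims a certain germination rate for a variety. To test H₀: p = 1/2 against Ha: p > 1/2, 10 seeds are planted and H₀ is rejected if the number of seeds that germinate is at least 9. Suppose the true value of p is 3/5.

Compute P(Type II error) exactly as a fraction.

9312916/9765625

β = P(fail to reject H₀ | Ha true) = P(S ≤ 8 | p = 3/5), S ~ Binomial(10, 3/5).
Equivalently, β = 1 − P(S ≥ 9) = 9312916/9765625.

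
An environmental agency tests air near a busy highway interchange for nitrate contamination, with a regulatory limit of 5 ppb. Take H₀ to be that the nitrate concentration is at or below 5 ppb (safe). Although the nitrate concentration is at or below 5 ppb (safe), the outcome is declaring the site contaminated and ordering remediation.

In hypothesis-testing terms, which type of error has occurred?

Type I error

'Declaring the site contaminated and ordering remediation' corresponds to rejecting H₀.
H₀ was rejected but H₀ is true — a Type I error (false positive).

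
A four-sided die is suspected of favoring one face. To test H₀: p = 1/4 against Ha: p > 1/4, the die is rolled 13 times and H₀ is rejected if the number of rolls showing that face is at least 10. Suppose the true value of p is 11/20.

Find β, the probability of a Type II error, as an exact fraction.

A Type II error is failing to reject when Ha holds: with p = 11/20, β = P(K ≤ 9).
Adding the binomial probabilities P(K=0)+…+P(K=9) at p = 11/20 gives 1857697115702463/2048000000000000.

1857697115702463/2048000000000000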